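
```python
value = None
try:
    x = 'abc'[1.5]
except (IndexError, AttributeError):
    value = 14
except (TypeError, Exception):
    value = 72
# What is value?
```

Step-by-step execution trace:
1. `x = 'abc'[1.5]` raises TypeError.
2. `except (IndexError, AttributeError)` does not match TypeError; skipped.
3. `except (TypeError, Exception)` matches (TypeError is in the tuple) → value = 72.
Result: 72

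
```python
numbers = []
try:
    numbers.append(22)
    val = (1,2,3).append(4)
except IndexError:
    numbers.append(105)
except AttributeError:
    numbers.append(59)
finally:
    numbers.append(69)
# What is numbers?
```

Step-by-step execution trace:
1. try: `numbers.append(22)` → numbers = [22].
2. `val = (1,2,3).append(4)` raises AttributeError.
3. `except IndexError` does not match AttributeError; skipped.
4. `except AttributeError` matches → `numbers.append(59)` → numbers = [22, 59].
5. finally always runs: `numbers.append(69)` → numbers = [22, 59, 69].
Result: [22, 59, 69]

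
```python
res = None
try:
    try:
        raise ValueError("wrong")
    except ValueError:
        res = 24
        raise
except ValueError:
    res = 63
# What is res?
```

Step-by-step execution trace:
1. Inner try: `raise ValueError("wrong")` raises ValueError.
2. Inner `except ValueError` matches → res = 24.
3. bare `raise` re-raises the same ValueError.
4. Outer `except ValueError` matches → res = 63.
Result: 63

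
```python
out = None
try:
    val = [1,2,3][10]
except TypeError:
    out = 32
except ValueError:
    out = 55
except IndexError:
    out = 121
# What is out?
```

Step-by-step execution trace:
1. `val = [1,2,3][10]` raises IndexError.
2. `except TypeError` does not match IndexError; skipped.
3. `except ValueError` does not match IndexError; skipped.
4. `except IndexError` matches → out = 121.
Result: 121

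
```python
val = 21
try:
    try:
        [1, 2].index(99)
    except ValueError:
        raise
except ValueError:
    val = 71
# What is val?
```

Step-by-step execution trace:
1. Inner try: `[1, 2].index(99)` raises ValueError.
2. Inner `except ValueError` matches; bare `raise` re-raises the same ValueError.
3. Outer `except ValueError` matches → val = 71.
Result: 71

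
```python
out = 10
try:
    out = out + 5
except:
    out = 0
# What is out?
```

Step-by-step execution trace:
1. out starts at 10.
2. try: `out = out + 5` → out = 15. No exception raised.
3. `except` is skipped.
Result: 15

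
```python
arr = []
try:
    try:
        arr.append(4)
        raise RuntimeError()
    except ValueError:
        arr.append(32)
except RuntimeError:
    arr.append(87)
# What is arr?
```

Step-by-step execution trace:
1. Inner try: `arr.append(4)` → arr = [4].
2. `raise RuntimeError()` raises RuntimeError.
3. Inner `except ValueError` does not match RuntimeError; exception propagates to outer try.
4. Outer `except RuntimeError` matches → `arr.append(87)` → arr = [4, 87].
Result: [4, 87]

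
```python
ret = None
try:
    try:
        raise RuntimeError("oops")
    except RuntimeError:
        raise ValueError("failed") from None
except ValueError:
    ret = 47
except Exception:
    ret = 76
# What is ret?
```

Step-by-step execution trace:
1. Inner try raises RuntimeError; inner `except RuntimeError` catches it.
2. `raise ValueError(...) from None` raises ValueError (from None suppresses __context__, but the active exception is still ValueError).
3. Outer `except ValueError` matches → ret = 47.
4. `except Exception` is not reached.
Result: 47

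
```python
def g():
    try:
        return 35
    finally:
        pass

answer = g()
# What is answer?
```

Step-by-step execution trace:
1. `g()` enters try: `return 35` sets pending return value 35.
2. Before returning, `finally: pass` runs (no effect).
3. g() returns 35 → answer = 35.
Result: 35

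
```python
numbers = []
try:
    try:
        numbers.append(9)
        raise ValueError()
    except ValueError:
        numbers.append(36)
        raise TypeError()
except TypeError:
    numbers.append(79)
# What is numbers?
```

Step-by-step execution trace:
1. Inner try: `numbers.append(9)` → numbers = [9].
2. `raise ValueError()` raises ValueError.
3. Inner `except ValueError` matches → `numbers.append(36)` → numbers = [9, 36].
4. `raise TypeError()` raises TypeError; propagates to outer try.
5. Outer `except TypeError` matches → `numbers.append(79)` → numbers = [9, 36, 79].
Result: [9, 36, 79]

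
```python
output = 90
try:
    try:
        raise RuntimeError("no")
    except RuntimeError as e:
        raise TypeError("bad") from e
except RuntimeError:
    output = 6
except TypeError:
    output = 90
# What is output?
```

Step-by-step execution trace:
1. Inner try raises RuntimeError; inner `except RuntimeError as e` catches it.
2. `raise TypeError(...) from e` raises TypeError (RuntimeError is attached as __cause__, but only TypeError is active).
3. Outer `except RuntimeError` does not match TypeError; skipped.
4. Outer `except TypeError` matches → output = 90.
Result: 90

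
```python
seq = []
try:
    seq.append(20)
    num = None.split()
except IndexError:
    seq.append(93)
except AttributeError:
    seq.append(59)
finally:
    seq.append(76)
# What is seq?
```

Step-by-step execution trace:
1. try: `seq.append(20)` → seq = [20].
2. `num = None.split()` raises AttributeError.
3. `except IndexError` does not match AttributeError; skipped.
4. `except AttributeError` matches → `seq.append(59)` → seq = [20, 59].
5. finally always runs: `seq.append(76)` → seq = [20, 59, 76].
Result: [20, 59, 76]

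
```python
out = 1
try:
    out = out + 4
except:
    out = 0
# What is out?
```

Step-by-step execution trace:
1. out starts at 1.
2. try: `out = out + 4` → out = 5. No exception raised.
3. `except` is skipped.
Result: 5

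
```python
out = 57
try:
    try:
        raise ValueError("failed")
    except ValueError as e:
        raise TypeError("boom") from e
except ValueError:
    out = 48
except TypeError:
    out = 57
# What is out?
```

Step-by-step execution trace:
1. Inner try raises ValueError; inner `except ValueError as e` catches it.
2. `raise TypeError(...) from e` raises TypeError (ValueError is attached as __cause__, but only TypeError is active).
3. Outer `except ValueError` does not match TypeError; skipped.
4. Outer `except TypeError` matches → out = 57.
Result: 57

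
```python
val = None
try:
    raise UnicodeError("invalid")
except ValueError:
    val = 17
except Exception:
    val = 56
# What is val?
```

Step-by-step execution trace:
1. `raise UnicodeError(...)` raises UnicodeError.
2. `except ValueError` matches (UnicodeError is a subclass of ValueError) → val = 17.
3. `except Exception` is not reached.
Result: 17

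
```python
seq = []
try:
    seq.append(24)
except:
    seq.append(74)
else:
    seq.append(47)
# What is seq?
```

Step-by-step execution trace:
1. try: `seq.append(24)` → seq = [24]. No exception raised.
2. `except` is skipped.
3. `else` runs (try completed without exception): `seq.append(47)` → seq = [24, 47].
Result: [24, 47]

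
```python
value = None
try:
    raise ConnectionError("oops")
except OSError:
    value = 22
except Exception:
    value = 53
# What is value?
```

Step-by-step execution trace:
1. `raise ConnectionError(...)` raises ConnectionError.
2. `except OSError` matches (ConnectionError is a subclass of OSError) → value = 22.
3. `except Exception` is not reached.
Result: 22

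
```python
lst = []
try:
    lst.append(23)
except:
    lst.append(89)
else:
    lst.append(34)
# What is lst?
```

Step-by-step execution trace:
1. try: `lst.append(23)` → lst = [23]. No exception raised.
2. `except` is skipped.
3. `else` runs (try completed without exception): `lst.append(34)` → lst = [23, 34].
Result: [23, 34]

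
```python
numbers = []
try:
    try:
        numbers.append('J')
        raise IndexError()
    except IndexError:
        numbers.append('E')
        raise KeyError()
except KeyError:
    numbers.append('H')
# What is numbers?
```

Step-by-step execution trace:
1. Inner try: `numbers.append('J')` → numbers = ['J'].
2. `raise IndexError()` raises IndexError.
3. Inner `except IndexError` matches → `numbers.append('E')` → numbers = ['J', 'E'].
4. `raise KeyError()` raises KeyError; propagates to outer try.
5. Outer `except KeyError` matches → `numbers.append('H')` → numbers = ['J', 'E', 'H'].
Result: ['J', 'E', 'H']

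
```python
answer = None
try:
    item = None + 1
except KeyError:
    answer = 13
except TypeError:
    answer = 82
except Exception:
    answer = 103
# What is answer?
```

Step-by-step execution trace:
1. `item = None + 1` raises TypeError.
2. `except KeyError` does not match TypeError; skipped.
3. `except TypeError` matches → answer = 82.
4. Remaining except clauses are skipped.
Result: 82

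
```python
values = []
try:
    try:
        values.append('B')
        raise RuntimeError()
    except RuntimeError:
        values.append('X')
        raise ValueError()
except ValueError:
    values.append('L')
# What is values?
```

Step-by-step execution trace:
1. Inner try: `values.append('B')` → values = ['B'].
2. `raise RuntimeError()` raises RuntimeError.
3. Inner `except RuntimeError` matches → `values.append('X')` → values = ['B', 'X'].
4. `raise ValueError()` raises ValueError; propagates to outer try.
5. Outer `except ValueError` matches → `values.append('L')` → values = ['B', 'X', 'L'].
Result: ['B', 'X', 'L']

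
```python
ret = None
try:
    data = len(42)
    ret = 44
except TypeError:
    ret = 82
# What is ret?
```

Step-by-step execution trace:
1. `data = len(42)` raises TypeError.
2. `ret = 44` is not reached.
3. `except TypeError` matches → ret = 82.
Result: 82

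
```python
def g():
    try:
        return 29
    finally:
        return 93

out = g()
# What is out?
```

Step-by-step execution trace:
1. `g()` enters try: `return 29` sets pending return value 29.
2. Before returning, `finally: return 93` runs and overrides the pending return.
3. g() returns 93 → out = 93.
Result: 93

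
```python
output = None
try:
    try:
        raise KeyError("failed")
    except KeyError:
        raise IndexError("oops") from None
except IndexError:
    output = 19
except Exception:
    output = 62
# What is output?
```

Step-by-step execution trace:
1. Inner try raises KeyError; inner `except KeyError` catches it.
2. `raise IndexError(...) from None` raises IndexError (from None suppresses __context__, but the active exception is still IndexError).
3. Outer `except IndexError` matches → output = 19.
4. `except Exception` is not reached.
Result: 19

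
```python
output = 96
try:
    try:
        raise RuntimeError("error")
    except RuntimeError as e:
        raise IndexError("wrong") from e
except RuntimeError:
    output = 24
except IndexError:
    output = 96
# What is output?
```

Step-by-step execution trace:
1. Inner try raises RuntimeError; inner `except RuntimeError as e` catches it.
2. `raise IndexError(...) from e` raises IndexError (RuntimeError is attached as __cause__, but only IndexError is active).
3. Outer `except RuntimeError` does not match IndexError; skipped.
4. Outer `except IndexError` matches → output = 96.
Result: 96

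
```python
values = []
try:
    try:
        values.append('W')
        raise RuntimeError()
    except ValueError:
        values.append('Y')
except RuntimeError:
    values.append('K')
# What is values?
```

Step-by-step execution trace:
1. Inner try: `values.append('W')` → values = ['W'].
2. `raise RuntimeError()` raises RuntimeError.
3. Inner `except ValueError` does not match RuntimeError; exception propagates to outer try.
4. Outer `except RuntimeError` matches → `values.append('K')` → values = ['W', 'K'].
Result: ['W', 'K']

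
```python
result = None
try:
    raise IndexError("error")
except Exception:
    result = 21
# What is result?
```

Step-by-step execution trace:
1. `raise IndexError(...)` raises IndexError.
2. `except Exception` matches (IndexError is a subclass of Exception) → result = 21.
Result: 21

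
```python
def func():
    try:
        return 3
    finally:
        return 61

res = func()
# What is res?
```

Step-by-step execution trace:
1. `func()` enters try: `return 3` sets pending return value 3.
2. Before returning, `finally: return 61` runs and overrides the pending return.
3. func() returns 61 → res = 61.
Result: 61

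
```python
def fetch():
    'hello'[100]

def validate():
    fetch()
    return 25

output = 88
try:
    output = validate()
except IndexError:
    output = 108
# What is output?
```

Step-by-step execution trace:
1. output starts at 88.
2. try: `validate()` calls `fetch()`.
3. `fetch()` evaluates `'hello'[100]`, which raises IndexError; it propagates through validate (uncaught).
4. `return 25` in validate is not reached; the assignment to output does not complete.
5. `except IndexError` matches → output = 108.
Result: 108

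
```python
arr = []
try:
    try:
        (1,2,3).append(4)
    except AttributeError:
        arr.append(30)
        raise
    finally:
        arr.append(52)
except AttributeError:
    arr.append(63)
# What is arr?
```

Step-by-step execution trace:
1. Inner try: `(1,2,3).append(4)` raises AttributeError.
2. Inner `except AttributeError` matches → `arr.append(30)` → arr = [30].
3. bare `raise` re-raises AttributeError.
4. Inner `finally` runs during unwinding: `arr.append(52)` → arr = [30, 52].
5. Outer `except AttributeError` matches → `arr.append(63)` → arr = [30, 52, 63].
Result: [30, 52, 63]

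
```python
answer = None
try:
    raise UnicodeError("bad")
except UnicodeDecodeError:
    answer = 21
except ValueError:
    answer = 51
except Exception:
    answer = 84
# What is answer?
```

Step-by-step execution trace:
1. `raise UnicodeError(...)` raises UnicodeError.
2. `except UnicodeDecodeError` does not match (UnicodeError is not a subclass of UnicodeDecodeError); skipped.
3. `except ValueError` matches (UnicodeError is a subclass of ValueError) → answer = 51.
4. `except Exception` is not reached.
Result: 51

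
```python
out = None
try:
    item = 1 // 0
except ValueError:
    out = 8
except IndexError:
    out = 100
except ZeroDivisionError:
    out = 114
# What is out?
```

Step-by-step execution trace:
1. `item = 1 // 0` raises ZeroDivisionError.
2. `except ValueError` does not match ZeroDivisionError; skipped.
3. `except IndexError` does not match ZeroDivisionError; skipped.
4. `except ZeroDivisionError` matches → out = 114.
Result: 114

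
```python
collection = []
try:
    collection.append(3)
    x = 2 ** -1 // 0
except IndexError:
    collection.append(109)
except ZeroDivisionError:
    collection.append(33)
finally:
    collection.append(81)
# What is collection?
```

Step-by-step execution trace:
1. try: `collection.append(3)` → collection = [3].
2. `x = 2 ** -1 // 0` raises ZeroDivisionError.
3. `except IndexError` does not match ZeroDivisionError; skipped.
4. `except ZeroDivisionError` matches → `collection.append(33)` → collection = [3, 33].
5. finally always runs: `collection.append(81)` → collection = [3, 33, 81].
Result: [3, 33, 81]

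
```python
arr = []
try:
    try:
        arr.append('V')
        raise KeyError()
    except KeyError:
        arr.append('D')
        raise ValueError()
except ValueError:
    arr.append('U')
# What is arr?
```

Step-by-step execution trace:
1. Inner try: `arr.append('V')` → arr = ['V'].
2. `raise KeyError()` raises KeyError.
3. Inner `except KeyError` matches → `arr.append('D')` → arr = ['V', 'D'].
4. `raise ValueError()` raises ValueError; propagates to outer try.
5. Outer `except ValueError` matches → `arr.append('U')` → arr = ['V', 'D', 'U'].
Result: ['V', 'D', 'U']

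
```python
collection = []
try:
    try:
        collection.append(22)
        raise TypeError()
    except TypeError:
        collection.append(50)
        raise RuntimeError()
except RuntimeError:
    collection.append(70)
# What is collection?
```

Step-by-step execution trace:
1. Inner try: `collection.append(22)` → collection = [22].
2. `raise TypeError()` raises TypeError.
3. Inner `except TypeError` matches → `collection.append(50)` → collection = [22, 50].
4. `raise RuntimeError()` raises RuntimeError; propagates to outer try.
5. Outer `except RuntimeError` matches → `collection.append(70)` → collection = [22, 50, 70].
Result: [22, 50, 70]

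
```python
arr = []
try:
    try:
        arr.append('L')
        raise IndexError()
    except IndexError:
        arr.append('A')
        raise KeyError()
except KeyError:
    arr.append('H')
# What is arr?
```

Step-by-step execution trace:
1. Inner try: `arr.append('L')` → arr = ['L'].
2. `raise IndexError()` raises IndexError.
3. Inner `except IndexError` matches → `arr.append('A')` → arr = ['L', 'A'].
4. `raise KeyError()` raises KeyError; propagates to outer try.
5. Outer `except KeyError` matches → `arr.append('H')` → arr = ['L', 'A', 'H'].
Result: ['L', 'A', 'H']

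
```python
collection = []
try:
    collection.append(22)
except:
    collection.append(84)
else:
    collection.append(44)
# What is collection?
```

Step-by-step execution trace:
1. try: `collection.append(22)` → collection = [22]. No exception raised.
2. `except` is skipped.
3. `else` runs (try completed without exception): `collection.append(44)` → collection = [22, 44].
Result: [22, 44]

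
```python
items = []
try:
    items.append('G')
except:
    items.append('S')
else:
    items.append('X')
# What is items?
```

Step-by-step execution trace:
1. try: `items.append('G')` → items = ['G']. No exception raised.
2. `except` is skipped.
3. `else` runs (try completed without exception): `items.append('X')` → items = ['G', 'X'].
Result: ['G', 'X']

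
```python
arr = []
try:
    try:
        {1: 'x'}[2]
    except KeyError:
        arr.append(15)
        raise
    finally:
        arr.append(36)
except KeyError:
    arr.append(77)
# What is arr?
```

Step-by-step execution trace:
1. Inner try: `{1: 'x'}[2]` raises KeyError.
2. Inner `except KeyError` matches → `arr.append(15)` → arr = [15].
3. bare `raise` re-raises KeyError.
4. Inner `finally` runs during unwinding: `arr.append(36)` → arr = [15, 36].
5. Outer `except KeyError` matches → `arr.append(77)` → arr = [15, 36, 77].
Result: [15, 36, 77]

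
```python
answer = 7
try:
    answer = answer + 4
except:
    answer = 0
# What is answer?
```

Step-by-step execution trace:
1. answer starts at 7.
2. try: `answer = answer + 4` → answer = 11. No exception raised.
3. `except` is skipped.
Result: 11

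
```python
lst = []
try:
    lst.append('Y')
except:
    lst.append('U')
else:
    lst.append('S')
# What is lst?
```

Step-by-step execution trace:
1. try: `lst.append('Y')` → lst = ['Y']. No exception raised.
2. `except` is skipped.
3. `else` runs (try completed without exception): `lst.append('S')` → lst = ['Y', 'S'].
Result: ['Y', 'S']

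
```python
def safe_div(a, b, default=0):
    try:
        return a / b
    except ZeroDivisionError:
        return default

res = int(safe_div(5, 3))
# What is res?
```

Step-by-step execution trace:
1. `safe_div(5, 3)` enters try: `return 5 / 3` → returns 1.6666666666666667. No exception raised.
2. `except ZeroDivisionError` is skipped.
3. `int(1.6666666666666667)` → 1 → res = 1.
Result: 1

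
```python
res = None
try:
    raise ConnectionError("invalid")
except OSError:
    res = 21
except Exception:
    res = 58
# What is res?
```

Step-by-step execution trace:
1. `raise ConnectionError(...)` raises ConnectionError.
2. `except OSError` matches (ConnectionError is a subclass of OSError) → res = 21.
3. `except Exception` is not reached.
Result: 21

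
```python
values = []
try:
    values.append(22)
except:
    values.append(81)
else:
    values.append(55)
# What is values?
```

Step-by-step execution trace:
1. try: `values.append(22)` → values = [22]. No exception raised.
2. `except` is skipped.
3. `else` runs (try completed without exception): `values.append(55)` → values = [22, 55].
Result: [22, 55]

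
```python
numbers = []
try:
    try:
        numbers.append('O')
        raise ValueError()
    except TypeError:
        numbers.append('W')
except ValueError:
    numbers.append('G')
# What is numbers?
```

Step-by-step execution trace:
1. Inner try: `numbers.append('O')` → numbers = ['O'].
2. `raise ValueError()` raises ValueError.
3. Inner `except TypeError` does not match ValueError; exception propagates to outer try.
4. Outer `except ValueError` matches → `numbers.append('G')` → numbers = ['O', 'G'].
Result: ['O', 'G']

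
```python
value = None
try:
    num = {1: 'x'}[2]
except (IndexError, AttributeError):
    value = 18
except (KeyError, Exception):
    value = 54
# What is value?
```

Step-by-step execution trace:
1. `num = {1: 'x'}[2]` raises KeyError.
2. `except (IndexError, AttributeError)` does not match KeyError; skipped.
3. `except (KeyError, Exception)` matches (KeyError is in the tuple) → value = 54.
Result: 54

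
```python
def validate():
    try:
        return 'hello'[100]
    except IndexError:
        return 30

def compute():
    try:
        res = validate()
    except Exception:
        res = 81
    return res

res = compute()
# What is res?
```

Step-by-step execution trace:
1. `compute()` calls `validate()`.
2. In validate: `'hello'[100]` raises IndexError; `except IndexError` catches it → returns 30.
3. In compute: `res = validate()` → res = 30. No exception reaches compute.
4. `except Exception` is skipped; compute returns 30.
5. res = 30.
Result: 30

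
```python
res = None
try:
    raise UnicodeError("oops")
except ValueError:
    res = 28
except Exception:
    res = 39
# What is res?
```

Step-by-step execution trace:
1. `raise UnicodeError(...)` raises UnicodeError.
2. `except ValueError` matches (UnicodeError is a subclass of ValueError) → res = 28.
3. `except Exception` is not reached.
Result: 28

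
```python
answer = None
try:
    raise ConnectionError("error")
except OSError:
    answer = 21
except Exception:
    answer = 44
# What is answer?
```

Step-by-step execution trace:
1. `raise ConnectionError(...)` raises ConnectionError.
2. `except OSError` matches (ConnectionError is a subclass of OSError) → answer = 21.
3. `except Exception` is not reached.
Result: 21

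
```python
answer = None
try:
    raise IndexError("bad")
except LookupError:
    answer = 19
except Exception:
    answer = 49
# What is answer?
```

Step-by-step execution trace:
1. `raise IndexError(...)` raises IndexError.
2. `except LookupError` matches (IndexError is a subclass of LookupError) → answer = 19.
3. `except Exception` is not reached.
Result: 19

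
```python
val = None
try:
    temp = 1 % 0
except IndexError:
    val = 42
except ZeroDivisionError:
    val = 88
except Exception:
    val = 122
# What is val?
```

Step-by-step execution trace:
1. `temp = 1 % 0` raises ZeroDivisionError.
2. `except IndexError` does not match ZeroDivisionError; skipped.
3. `except ZeroDivisionError` matches → val = 88.
4. Remaining except clauses are skipped.
Result: 88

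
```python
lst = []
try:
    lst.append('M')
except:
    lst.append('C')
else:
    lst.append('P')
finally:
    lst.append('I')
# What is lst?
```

Step-by-step execution trace:
1. try: `lst.append('M')` → lst = ['M']. No exception raised.
2. `except` is skipped.
3. `else` runs: `lst.append('P')` → lst = ['M', 'P'].
4. `finally` always runs: `lst.append('I')` → lst = ['M', 'P', 'I'].
Result: ['M', 'P', 'I']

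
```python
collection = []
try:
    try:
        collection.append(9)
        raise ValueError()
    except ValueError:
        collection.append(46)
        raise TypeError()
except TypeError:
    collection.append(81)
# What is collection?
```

Step-by-step execution trace:
1. Inner try: `collection.append(9)` → collection = [9].
2. `raise ValueError()` raises ValueError.
3. Inner `except ValueError` matches → `collection.append(46)` → collection = [9, 46].
4. `raise TypeError()` raises TypeError; propagates to outer try.
5. Outer `except TypeError` matches → `collection.append(81)` → collection = [9, 46, 81].
Result: [9, 46, 81]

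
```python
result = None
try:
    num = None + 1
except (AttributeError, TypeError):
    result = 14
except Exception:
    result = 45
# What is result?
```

Step-by-step execution trace:
1. `num = None + 1` raises TypeError.
2. `except (AttributeError, TypeError)` matches (TypeError is in the tuple) → result = 14.
3. `except Exception` is not reached.
Result: 14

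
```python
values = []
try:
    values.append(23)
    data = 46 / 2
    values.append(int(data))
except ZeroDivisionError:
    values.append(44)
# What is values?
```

Step-by-step execution trace:
1. try: `values.append(23)` → values = [23].
2. `data = 46 / 2` → data = 23.0. No exception raised.
3. `values.append(int(data))` → values = [23, 23].
4. `except ZeroDivisionError` is skipped (no exception was raised).
Result: [23, 23]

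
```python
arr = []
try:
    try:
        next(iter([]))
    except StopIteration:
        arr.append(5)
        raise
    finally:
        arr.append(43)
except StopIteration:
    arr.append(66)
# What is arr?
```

Step-by-step execution trace:
1. Inner try: `next(iter([]))` raises StopIteration.
2. Inner `except StopIteration` matches → `arr.append(5)` → arr = [5].
3. bare `raise` re-raises StopIteration.
4. Inner `finally` runs during unwinding: `arr.append(43)` → arr = [5, 43].
5. Outer `except StopIteration` matches → `arr.append(66)` → arr = [5, 43, 66].
Result: [5, 43, 66]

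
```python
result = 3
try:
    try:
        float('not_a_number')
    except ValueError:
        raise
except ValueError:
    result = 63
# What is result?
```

Step-by-step execution trace:
1. Inner try: `float('not_a_number')` raises ValueError.
2. Inner `except ValueError` matches; bare `raise` re-raises the same ValueError.
3. Outer `except ValueError` matches → result = 63.
Result: 63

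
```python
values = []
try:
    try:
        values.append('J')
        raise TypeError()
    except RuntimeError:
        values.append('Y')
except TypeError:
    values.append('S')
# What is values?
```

Step-by-step execution trace:
1. Inner try: `values.append('J')` → values = ['J'].
2. `raise TypeError()` raises TypeError.
3. Inner `except RuntimeError` does not match TypeError; exception propagates to outer try.
4. Outer `except TypeError` matches → `values.append('S')` → values = ['J', 'S'].
Result: ['J', 'S']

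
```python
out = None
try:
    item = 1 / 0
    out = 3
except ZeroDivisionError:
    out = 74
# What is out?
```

Step-by-step execution trace:
1. `item = 1 / 0` raises ZeroDivisionError.
2. `out = 3` is not reached.
3. `except ZeroDivisionError` matches → out = 74.
Result: 74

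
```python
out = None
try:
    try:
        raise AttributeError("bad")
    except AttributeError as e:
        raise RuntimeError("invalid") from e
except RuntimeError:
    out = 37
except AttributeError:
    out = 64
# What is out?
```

Step-by-step execution trace:
1. Inner try raises AttributeError; inner `except AttributeError as e` catches it.
2. `raise RuntimeError(...) from e` raises RuntimeError (AttributeError is attached as __cause__, but only RuntimeError is active).
3. Outer `except RuntimeError` matches → out = 37.
4. `except AttributeError` is not reached.
Result: 37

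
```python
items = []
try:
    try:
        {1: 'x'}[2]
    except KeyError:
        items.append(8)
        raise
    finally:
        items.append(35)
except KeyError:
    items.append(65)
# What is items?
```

Step-by-step execution trace:
1. Inner try: `{1: 'x'}[2]` raises KeyError.
2. Inner `except KeyError` matches → `items.append(8)` → items = [8].
3. bare `raise` re-raises KeyError.
4. Inner `finally` runs during unwinding: `items.append(35)` → items = [8, 35].
5. Outer `except KeyError` matches → `items.append(65)` → items = [8, 35, 65].
Result: [8, 35, 65]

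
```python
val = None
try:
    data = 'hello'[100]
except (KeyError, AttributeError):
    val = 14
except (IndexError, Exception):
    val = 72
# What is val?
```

Step-by-step execution trace:
1. `data = 'hello'[100]` raises IndexError.
2. `except (KeyError, AttributeError)` does not match IndexError; skipped.
3. `except (IndexError, Exception)` matches (IndexError is in the tuple) → val = 72.
Result: 72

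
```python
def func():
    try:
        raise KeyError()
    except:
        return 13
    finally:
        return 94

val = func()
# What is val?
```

Step-by-step execution trace:
1. `func()` enters try: `raise KeyError()` raises KeyError.
2. bare `except` matches → `return 13` sets pending return value 13.
3. Before returning, `finally: return 94` runs and overrides the pending return.
4. func() returns 94 → val = 94.
Result: 94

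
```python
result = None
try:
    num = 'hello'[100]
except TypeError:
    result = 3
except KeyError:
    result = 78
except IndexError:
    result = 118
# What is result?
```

Step-by-step execution trace:
1. `num = 'hello'[100]` raises IndexError.
2. `except TypeError` does not match IndexError; skipped.
3. `except KeyError` does not match IndexError; skipped.
4. `except IndexError` matches → result = 118.
Result: 118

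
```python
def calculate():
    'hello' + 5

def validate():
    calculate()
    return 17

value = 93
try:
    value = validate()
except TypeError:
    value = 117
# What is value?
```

Step-by-step execution trace:
1. value starts at 93.
2. try: `validate()` calls `calculate()`.
3. `calculate()` evaluates `'hello' + 5`, which raises TypeError; it propagates through validate (uncaught).
4. `return 17` in validate is not reached; the assignment to value does not complete.
5. `except TypeError` matches → value = 117.
Result: 117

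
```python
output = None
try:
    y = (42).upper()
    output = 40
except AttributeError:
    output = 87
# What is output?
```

Step-by-step execution trace:
1. `y = (42).upper()` raises AttributeError.
2. `output = 40` is not reached.
3. `except AttributeError` matches → output = 87.
Result: 87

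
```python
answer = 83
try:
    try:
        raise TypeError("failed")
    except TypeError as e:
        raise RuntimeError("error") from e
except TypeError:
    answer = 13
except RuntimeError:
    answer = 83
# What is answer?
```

Step-by-step execution trace:
1. Inner try raises TypeError; inner `except TypeError as e` catches it.
2. `raise RuntimeError(...) from e` raises RuntimeError (TypeError is attached as __cause__, but only RuntimeError is active).
3. Outer `except TypeError` does not match RuntimeError; skipped.
4. Outer `except RuntimeError` matches → answer = 83.
Result: 83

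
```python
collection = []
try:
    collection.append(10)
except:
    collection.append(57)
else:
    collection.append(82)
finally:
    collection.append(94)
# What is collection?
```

Step-by-step execution trace:
1. try: `collection.append(10)` → collection = [10]. No exception raised.
2. `except` is skipped.
3. `else` runs: `collection.append(82)` → collection = [10, 82].
4. `finally` always runs: `collection.append(94)` → collection = [10, 82, 94].
Result: [10, 82, 94]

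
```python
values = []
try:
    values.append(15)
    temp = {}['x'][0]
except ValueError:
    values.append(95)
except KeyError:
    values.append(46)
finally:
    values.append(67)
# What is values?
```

Step-by-step execution trace:
1. try: `values.append(15)` → values = [15].
2. `temp = {}['x'][0]` raises KeyError.
3. `except ValueError` does not match KeyError; skipped.
4. `except KeyError` matches → `values.append(46)` → values = [15, 46].
5. finally always runs: `values.append(67)` → values = [15, 46, 67].
Result: [15, 46, 67]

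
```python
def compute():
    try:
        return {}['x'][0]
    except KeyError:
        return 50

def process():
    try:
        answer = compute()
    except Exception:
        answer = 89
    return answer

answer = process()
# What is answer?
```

Step-by-step execution trace:
1. `process()` calls `compute()`.
2. In compute: `{}['x'][0]` raises KeyError; `except KeyError` catches it → returns 50.
3. In process: `answer = compute()` → answer = 50. No exception reaches process.
4. `except Exception` is skipped; process returns 50.
5. answer = 50.
Result: 50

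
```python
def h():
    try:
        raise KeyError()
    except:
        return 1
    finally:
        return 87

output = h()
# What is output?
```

Step-by-step execution trace:
1. `h()` enters try: `raise KeyError()` raises KeyError.
2. bare `except` matches → `return 1` sets pending return value 1.
3. Before returning, `finally: return 87` runs and overrides the pending return.
4. h() returns 87 → output = 87.
Result: 87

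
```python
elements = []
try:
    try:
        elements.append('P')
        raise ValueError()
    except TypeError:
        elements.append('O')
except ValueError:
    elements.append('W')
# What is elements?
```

Step-by-step execution trace:
1. Inner try: `elements.append('P')` → elements = ['P'].
2. `raise ValueError()` raises ValueError.
3. Inner `except TypeError` does not match ValueError; exception propagates to outer try.
4. Outer `except ValueError` matches → `elements.append('W')` → elements = ['P', 'W'].
Result: ['P', 'W']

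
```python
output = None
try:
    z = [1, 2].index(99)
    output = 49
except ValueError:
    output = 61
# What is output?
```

Step-by-step execution trace:
1. `z = [1, 2].index(99)` raises ValueError.
2. `output = 49` is not reached.
3. `except ValueError` matches → output = 61.
Result: 61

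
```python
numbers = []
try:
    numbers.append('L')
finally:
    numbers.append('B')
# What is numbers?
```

Step-by-step execution trace:
1. try: `numbers.append('L')` → numbers = ['L'].
2. The try body completes without raising.
3. finally always runs: `numbers.append('B')` → numbers = ['L', 'B'].
Result: ['L', 'B']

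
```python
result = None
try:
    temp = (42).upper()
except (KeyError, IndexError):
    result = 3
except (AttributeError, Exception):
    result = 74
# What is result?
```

Step-by-step execution trace:
1. `temp = (42).upper()` raises AttributeError.
2. `except (KeyError, IndexError)` does not match AttributeError; skipped.
3. `except (AttributeError, Exception)` matches (AttributeError is in the tuple) → result = 74.
Result: 74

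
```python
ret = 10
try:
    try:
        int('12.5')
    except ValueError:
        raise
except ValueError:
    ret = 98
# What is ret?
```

Step-by-step execution trace:
1. Inner try: `int('12.5')` raises ValueError.
2. Inner `except ValueError` matches; bare `raise` re-raises the same ValueError.
3. Outer `except ValueError` matches → ret = 98.
Result: 98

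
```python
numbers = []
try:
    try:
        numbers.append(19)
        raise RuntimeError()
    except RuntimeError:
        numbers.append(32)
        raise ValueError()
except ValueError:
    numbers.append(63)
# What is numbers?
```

Step-by-step execution trace:
1. Inner try: `numbers.append(19)` → numbers = [19].
2. `raise RuntimeError()` raises RuntimeError.
3. Inner `except RuntimeError` matches → `numbers.append(32)` → numbers = [19, 32].
4. `raise ValueError()` raises ValueError; propagates to outer try.
5. Outer `except ValueError` matches → `numbers.append(63)` → numbers = [19, 32, 63].
Result: [19, 32, 63]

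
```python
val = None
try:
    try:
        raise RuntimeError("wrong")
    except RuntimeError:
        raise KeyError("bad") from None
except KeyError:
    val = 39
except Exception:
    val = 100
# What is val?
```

Step-by-step execution trace:
1. Inner try raises RuntimeError; inner `except RuntimeError` catches it.
2. `raise KeyError(...) from None` raises KeyError (from None suppresses __context__, but the active exception is still KeyError).
3. Outer `except KeyError` matches → val = 39.
4. `except Exception` is not reached.
Result: 39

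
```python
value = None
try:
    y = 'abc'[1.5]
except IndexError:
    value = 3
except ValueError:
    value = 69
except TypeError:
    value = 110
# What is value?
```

Step-by-step execution trace:
1. `y = 'abc'[1.5]` raises TypeError.
2. `except IndexError` does not match TypeError; skipped.
3. `except ValueError` does not match TypeError; skipped.
4. `except TypeError` matches → value = 110.
Result: 110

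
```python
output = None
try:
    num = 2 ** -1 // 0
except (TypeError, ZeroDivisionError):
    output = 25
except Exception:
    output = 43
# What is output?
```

Step-by-step execution trace:
1. `num = 2 ** -1 // 0` raises ZeroDivisionError.
2. `except (TypeError, ZeroDivisionError)` matches (ZeroDivisionError is in the tuple) → output = 25.
3. `except Exception` is not reached.
Result: 25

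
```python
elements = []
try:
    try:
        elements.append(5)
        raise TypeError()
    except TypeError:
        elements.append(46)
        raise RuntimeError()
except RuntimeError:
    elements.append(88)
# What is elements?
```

Step-by-step execution trace:
1. Inner try: `elements.append(5)` → elements = [5].
2. `raise TypeError()` raises TypeError.
3. Inner `except TypeError` matches → `elements.append(46)` → elements = [5, 46].
4. `raise RuntimeError()` raises RuntimeError; propagates to outer try.
5. Outer `except RuntimeError` matches → `elements.append(88)` → elements = [5, 46, 88].
Result: [5, 46, 88]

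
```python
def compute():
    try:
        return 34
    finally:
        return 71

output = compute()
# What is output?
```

Step-by-step execution trace:
1. `compute()` enters try: `return 34` sets pending return value 34.
2. Before returning, `finally: return 71` runs and overrides the pending return.
3. compute() returns 71 → output = 71.
Result: 71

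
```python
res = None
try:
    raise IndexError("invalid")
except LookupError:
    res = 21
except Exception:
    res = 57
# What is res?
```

Step-by-step execution trace:
1. `raise IndexError(...)` raises IndexError.
2. `except LookupError` matches (IndexError is a subclass of LookupError) → res = 21.
3. `except Exception` is not reached.
Result: 21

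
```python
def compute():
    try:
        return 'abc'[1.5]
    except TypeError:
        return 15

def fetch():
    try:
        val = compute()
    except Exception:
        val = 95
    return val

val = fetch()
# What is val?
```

Step-by-step execution trace:
1. `fetch()` calls `compute()`.
2. In compute: `'abc'[1.5]` raises TypeError; `except TypeError` catches it → returns 15.
3. In fetch: `val = compute()` → val = 15. No exception reaches fetch.
4. `except Exception` is skipped; fetch returns 15.
5. val = 15.
Result: 15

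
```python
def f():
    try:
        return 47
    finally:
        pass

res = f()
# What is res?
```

Step-by-step execution trace:
1. `f()` enters try: `return 47` sets pending return value 47.
2. Before returning, `finally: pass` runs (no effect).
3. f() returns 47 → res = 47.
Result: 47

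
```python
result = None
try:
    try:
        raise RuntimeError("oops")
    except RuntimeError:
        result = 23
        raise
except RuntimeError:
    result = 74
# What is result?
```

Step-by-step execution trace:
1. Inner try: `raise RuntimeError("oops")` raises RuntimeError.
2. Inner `except RuntimeError` matches → result = 23.
3. bare `raise` re-raises the same RuntimeError.
4. Outer `except RuntimeError` matches → result = 74.
Result: 74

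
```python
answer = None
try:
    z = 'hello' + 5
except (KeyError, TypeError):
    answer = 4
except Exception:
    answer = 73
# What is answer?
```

Step-by-step execution trace:
1. `z = 'hello' + 5` raises TypeError.
2. `except (KeyError, TypeError)` matches (TypeError is in the tuple) → answer = 4.
3. `except Exception` is not reached.
Result: 4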